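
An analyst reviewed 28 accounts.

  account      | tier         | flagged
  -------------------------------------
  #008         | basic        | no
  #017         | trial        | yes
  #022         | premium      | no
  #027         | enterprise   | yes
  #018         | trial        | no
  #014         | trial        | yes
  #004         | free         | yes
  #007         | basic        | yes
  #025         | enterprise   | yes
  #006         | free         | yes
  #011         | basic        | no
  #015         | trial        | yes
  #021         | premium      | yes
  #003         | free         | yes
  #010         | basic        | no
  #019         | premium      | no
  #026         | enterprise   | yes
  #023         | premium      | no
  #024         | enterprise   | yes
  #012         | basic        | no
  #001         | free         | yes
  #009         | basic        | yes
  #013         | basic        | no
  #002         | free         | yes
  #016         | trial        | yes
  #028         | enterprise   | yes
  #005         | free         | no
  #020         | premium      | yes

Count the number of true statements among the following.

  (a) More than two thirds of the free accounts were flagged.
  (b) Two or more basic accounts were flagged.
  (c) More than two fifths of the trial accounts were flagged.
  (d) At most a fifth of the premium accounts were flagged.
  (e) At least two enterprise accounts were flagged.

4

(a) free: |A| = 6, |A ∩ B| = 5; needs |A ∩ B| / |A| > 2/3 — true.
(b) basic: |A| = 7, |A ∩ B| = 2; needs |A ∩ B| ≥ 2 — true.
(c) trial: |A| = 5, |A ∩ B| = 4; needs |A ∩ B| / |A| > 2/5 — true.
(d) premium: |A| = 5, |A ∩ B| = 2; needs |A ∩ B| / |A| ≤ 1/5 — false.
(e) enterprise: |A| = 5, |A ∩ B| = 5; needs |A ∩ B| ≥ 2 — true.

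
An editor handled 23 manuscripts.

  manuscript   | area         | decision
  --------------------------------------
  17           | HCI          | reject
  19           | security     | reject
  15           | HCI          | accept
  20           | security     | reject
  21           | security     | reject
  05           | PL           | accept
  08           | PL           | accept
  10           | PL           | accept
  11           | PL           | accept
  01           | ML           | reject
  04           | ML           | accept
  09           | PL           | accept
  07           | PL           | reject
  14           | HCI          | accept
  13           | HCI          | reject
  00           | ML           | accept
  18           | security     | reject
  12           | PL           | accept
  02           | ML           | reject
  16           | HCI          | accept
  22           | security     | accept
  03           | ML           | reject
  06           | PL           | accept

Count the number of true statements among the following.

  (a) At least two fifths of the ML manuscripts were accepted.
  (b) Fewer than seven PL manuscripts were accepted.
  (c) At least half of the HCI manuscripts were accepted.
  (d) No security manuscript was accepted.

2

(a) ML: |A| = 5, |A ∩ B| = 2; needs |A ∩ B| / |A| ≥ 2/5 — true.
(b) PL: |A| = 8, |A ∩ B| = 7; needs |A ∩ B| < 7 — false.
(c) HCI: |A| = 5, |A ∩ B| = 3; needs |A ∩ B| ≥ |A ∖ B| — true.
(d) security: |A| = 5, |A ∩ B| = 1; needs A ∩ B = ∅ (|A ∩ B| = 0) — false.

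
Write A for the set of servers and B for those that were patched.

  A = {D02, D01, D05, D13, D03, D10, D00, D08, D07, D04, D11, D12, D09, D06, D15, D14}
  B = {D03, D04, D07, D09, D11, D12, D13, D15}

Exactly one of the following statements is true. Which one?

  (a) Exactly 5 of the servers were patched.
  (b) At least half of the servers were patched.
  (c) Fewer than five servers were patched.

(b)

|A| = 16, |A ∩ B| = 8, |A ∖ B| = 8.
(a) requires |A ∩ B| = 5: false.
(b) requires |A ∩ B| ≥ |A ∖ B|: true.
(c) requires |A ∩ B| < 5: false.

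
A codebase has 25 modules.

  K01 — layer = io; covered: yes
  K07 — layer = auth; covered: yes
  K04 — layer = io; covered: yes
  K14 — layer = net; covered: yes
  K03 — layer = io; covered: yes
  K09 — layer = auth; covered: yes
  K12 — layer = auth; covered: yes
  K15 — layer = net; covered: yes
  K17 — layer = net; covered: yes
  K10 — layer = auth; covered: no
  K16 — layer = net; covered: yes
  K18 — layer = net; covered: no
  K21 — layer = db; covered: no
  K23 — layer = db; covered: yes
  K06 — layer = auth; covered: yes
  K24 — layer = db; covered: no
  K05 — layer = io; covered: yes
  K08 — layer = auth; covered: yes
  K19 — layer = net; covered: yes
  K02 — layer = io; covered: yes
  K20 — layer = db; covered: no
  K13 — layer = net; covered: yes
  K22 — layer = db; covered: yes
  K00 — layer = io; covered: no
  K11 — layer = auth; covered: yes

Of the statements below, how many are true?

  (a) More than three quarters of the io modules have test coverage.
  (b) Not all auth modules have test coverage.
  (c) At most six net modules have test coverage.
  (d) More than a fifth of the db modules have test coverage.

(a) io: |A| = 6, |A ∩ B| = 5; needs |A ∩ B| / |A| > 3/4 — true.
(b) auth: |A| = 7, |A ∩ B| = 6; needs A ⊄ B (|A ∖ B| ≥ 1) — true.
(c) net: |A| = 7, |A ∩ B| = 6; needs |A ∩ B| ≤ 6 — true.
(d) db: |A| = 5, |A ∩ B| = 2; needs |A ∩ B| / |A| > 1/5 — true.

4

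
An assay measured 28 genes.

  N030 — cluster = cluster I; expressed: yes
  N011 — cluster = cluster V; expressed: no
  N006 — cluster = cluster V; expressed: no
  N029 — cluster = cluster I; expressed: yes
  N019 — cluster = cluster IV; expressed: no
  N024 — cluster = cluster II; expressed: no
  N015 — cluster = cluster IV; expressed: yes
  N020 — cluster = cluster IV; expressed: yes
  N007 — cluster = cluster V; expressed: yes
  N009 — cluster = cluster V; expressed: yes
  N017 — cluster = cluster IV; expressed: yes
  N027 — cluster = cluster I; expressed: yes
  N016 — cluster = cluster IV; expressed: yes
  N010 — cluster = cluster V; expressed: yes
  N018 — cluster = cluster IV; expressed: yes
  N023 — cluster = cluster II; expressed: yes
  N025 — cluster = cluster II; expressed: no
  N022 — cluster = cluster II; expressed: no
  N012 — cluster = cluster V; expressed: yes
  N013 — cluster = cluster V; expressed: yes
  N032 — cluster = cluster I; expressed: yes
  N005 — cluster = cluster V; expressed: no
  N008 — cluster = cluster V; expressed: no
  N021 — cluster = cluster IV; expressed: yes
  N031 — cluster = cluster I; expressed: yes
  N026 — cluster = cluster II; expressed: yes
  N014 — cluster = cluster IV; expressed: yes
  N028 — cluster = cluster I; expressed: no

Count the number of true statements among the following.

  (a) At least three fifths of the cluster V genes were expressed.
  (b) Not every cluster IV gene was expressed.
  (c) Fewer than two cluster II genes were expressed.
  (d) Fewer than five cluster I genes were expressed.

1

(a) cluster V: |A| = 9, |A ∩ B| = 5; needs |A ∩ B| / |A| ≥ 3/5 — false.
(b) cluster IV: |A| = 8, |A ∩ B| = 7; needs A ⊄ B (|A ∖ B| ≥ 1) — true.
(c) cluster II: |A| = 5, |A ∩ B| = 2; needs |A ∩ B| < 2 — false.
(d) cluster I: |A| = 6, |A ∩ B| = 5; needs |A ∩ B| < 5 — false.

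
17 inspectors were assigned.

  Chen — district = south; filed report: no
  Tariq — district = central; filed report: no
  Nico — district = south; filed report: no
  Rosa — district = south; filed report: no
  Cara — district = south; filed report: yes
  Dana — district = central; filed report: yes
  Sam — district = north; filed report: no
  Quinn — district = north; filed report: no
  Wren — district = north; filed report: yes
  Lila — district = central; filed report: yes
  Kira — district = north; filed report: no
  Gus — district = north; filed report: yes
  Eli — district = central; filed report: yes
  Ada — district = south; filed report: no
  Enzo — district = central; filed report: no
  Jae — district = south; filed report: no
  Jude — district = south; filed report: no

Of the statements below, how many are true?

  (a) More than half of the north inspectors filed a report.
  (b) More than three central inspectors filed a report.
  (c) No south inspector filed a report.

(a) north: |A| = 5, |A ∩ B| = 2; needs |A ∩ B| > |A ∖ B| — false.
(b) central: |A| = 5, |A ∩ B| = 3; needs |A ∩ B| > 3 — false.
(c) south: |A| = 7, |A ∩ B| = 1; needs A ∩ B = ∅ (|A ∩ B| = 0) — false.

0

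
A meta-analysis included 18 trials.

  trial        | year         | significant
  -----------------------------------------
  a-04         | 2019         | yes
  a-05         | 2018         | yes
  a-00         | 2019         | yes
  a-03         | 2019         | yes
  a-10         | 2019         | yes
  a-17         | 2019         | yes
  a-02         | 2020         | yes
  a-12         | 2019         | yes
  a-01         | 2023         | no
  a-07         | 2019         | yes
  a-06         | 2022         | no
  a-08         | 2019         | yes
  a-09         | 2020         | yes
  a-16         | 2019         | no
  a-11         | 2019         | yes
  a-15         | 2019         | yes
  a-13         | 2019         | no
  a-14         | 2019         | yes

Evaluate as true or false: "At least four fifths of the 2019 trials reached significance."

Truth condition: |A ∩ B| / |A| ≥ 4/5.
A (the restrictor) = {a-04, a-00, a-03, a-10, a-17, a-12, a-07, a-08, a-16, a-11, a-15, a-13, a-14}, |A| = 13.
A ∩ B = {a-04, a-00, a-03, a-10, a-17, a-12, a-07, a-08, a-11, a-15, a-14}, so |A ∩ B| = 11.
A ∖ B = {a-16, a-13}, so |A ∖ B| = 2.
|A ∩ B|/|A| = 11/13, so the statement is true.

True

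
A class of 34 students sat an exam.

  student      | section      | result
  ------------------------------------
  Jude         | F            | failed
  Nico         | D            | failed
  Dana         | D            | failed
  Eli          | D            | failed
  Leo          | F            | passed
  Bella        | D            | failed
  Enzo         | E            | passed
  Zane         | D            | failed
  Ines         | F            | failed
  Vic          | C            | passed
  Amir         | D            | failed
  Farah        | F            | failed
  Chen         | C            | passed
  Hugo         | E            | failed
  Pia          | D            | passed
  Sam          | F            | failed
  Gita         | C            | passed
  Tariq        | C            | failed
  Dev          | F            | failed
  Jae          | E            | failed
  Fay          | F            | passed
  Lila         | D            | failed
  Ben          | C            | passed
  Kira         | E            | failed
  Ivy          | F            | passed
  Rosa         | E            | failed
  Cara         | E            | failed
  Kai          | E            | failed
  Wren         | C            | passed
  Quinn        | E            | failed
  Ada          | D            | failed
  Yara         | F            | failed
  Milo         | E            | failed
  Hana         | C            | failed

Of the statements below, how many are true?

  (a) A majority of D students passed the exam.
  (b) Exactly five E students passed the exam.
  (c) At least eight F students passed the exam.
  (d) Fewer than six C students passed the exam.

(a) D: |A| = 9, |A ∩ B| = 1; needs |A ∩ B| > |A ∖ B| — false.
(b) E: |A| = 9, |A ∩ B| = 1; needs |A ∩ B| = 5 — false.
(c) F: |A| = 9, |A ∩ B| = 3; needs |A ∩ B| ≥ 8 — false.
(d) C: |A| = 7, |A ∩ B| = 5; needs |A ∩ B| < 6 — true.

1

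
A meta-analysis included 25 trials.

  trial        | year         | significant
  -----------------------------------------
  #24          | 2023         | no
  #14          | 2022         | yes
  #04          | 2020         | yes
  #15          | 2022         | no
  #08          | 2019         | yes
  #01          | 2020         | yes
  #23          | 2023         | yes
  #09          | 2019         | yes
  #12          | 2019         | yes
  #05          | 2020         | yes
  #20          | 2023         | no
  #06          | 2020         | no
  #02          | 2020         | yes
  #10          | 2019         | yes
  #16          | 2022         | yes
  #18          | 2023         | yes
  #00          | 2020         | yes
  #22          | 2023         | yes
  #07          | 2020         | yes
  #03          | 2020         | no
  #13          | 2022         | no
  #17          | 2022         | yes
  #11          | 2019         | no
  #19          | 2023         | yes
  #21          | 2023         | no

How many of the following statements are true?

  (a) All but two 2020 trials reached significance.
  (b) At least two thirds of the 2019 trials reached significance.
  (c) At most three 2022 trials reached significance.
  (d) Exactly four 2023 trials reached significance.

4

(a) 2020: |A| = 8, |A ∩ B| = 6; needs |A ∖ B| = 2 — true.
(b) 2019: |A| = 5, |A ∩ B| = 4; needs |A ∩ B| / |A| ≥ 2/3 — true.
(c) 2022: |A| = 5, |A ∩ B| = 3; needs |A ∩ B| ≤ 3 — true.
(d) 2023: |A| = 7, |A ∩ B| = 4; needs |A ∩ B| = 4 — true.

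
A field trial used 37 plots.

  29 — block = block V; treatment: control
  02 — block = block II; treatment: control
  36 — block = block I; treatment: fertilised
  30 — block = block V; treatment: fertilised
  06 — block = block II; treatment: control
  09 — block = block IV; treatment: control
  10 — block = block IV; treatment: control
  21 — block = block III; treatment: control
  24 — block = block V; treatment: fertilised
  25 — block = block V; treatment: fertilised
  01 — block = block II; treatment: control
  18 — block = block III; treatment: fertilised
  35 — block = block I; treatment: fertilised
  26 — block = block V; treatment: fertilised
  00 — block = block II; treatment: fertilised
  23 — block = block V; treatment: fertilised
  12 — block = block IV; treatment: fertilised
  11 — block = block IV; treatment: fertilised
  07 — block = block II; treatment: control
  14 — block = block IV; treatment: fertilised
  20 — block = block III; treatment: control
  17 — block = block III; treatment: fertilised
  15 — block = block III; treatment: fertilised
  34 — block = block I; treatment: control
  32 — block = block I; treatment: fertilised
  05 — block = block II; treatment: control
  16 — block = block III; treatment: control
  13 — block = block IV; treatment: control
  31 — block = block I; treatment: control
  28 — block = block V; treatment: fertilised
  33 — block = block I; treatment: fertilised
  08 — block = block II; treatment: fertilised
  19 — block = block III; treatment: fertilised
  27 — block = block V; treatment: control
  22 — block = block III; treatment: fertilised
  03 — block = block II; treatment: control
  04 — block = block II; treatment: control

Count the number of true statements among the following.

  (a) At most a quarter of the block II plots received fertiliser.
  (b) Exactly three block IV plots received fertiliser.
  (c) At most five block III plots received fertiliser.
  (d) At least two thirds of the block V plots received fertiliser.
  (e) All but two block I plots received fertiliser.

5

(a) block II: |A| = 9, |A ∩ B| = 2; needs |A ∩ B| / |A| ≤ 1/4 — true.
(b) block IV: |A| = 6, |A ∩ B| = 3; needs |A ∩ B| = 3 — true.
(c) block III: |A| = 8, |A ∩ B| = 5; needs |A ∩ B| ≤ 5 — true.
(d) block V: |A| = 8, |A ∩ B| = 6; needs |A ∩ B| / |A| ≥ 2/3 — true.
(e) block I: |A| = 6, |A ∩ B| = 4; needs |A ∖ B| = 2 — true.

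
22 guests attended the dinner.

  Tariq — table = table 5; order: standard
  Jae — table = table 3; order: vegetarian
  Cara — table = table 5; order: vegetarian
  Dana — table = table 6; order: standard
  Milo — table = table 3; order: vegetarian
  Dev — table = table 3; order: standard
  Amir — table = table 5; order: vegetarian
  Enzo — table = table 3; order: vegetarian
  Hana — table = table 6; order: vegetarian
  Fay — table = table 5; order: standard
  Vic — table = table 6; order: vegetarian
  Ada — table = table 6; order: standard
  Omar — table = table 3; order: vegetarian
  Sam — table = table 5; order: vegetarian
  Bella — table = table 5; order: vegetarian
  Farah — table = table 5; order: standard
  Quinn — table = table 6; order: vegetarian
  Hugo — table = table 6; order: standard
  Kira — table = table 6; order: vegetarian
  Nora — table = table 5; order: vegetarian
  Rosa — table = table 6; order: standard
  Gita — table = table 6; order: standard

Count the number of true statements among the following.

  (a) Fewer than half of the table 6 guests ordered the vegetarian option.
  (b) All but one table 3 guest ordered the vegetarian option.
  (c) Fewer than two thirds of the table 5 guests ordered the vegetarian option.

3

(a) table 6: |A| = 9, |A ∩ B| = 4; needs |A ∩ B| < |A ∖ B| — true.
(b) table 3: |A| = 5, |A ∩ B| = 4; needs |A ∖ B| = 1 — true.
(c) table 5: |A| = 8, |A ∩ B| = 5; needs |A ∩ B| / |A| < 2/3 — true.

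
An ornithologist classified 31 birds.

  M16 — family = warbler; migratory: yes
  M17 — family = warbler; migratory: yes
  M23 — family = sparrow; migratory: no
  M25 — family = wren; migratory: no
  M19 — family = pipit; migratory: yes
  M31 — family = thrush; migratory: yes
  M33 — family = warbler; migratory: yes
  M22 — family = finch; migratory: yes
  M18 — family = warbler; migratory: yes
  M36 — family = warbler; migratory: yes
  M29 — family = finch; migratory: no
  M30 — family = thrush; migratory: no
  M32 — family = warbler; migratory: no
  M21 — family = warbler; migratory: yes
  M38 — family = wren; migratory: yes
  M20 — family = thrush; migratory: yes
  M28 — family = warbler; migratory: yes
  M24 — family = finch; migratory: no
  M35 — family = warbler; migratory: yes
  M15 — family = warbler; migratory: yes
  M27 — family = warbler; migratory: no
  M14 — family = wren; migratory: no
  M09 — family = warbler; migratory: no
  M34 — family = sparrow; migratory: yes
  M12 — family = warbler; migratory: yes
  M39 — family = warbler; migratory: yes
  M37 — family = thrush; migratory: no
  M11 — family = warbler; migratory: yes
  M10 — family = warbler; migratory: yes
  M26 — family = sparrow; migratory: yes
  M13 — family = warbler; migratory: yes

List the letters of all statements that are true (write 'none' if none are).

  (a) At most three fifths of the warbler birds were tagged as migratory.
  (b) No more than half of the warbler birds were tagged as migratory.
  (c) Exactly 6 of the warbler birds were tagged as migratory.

none

|A| = 17, |A ∩ B| = 14, |A ∖ B| = 3.
(a) |A ∩ B| / |A| ≤ 3/5: fails.
(b) |A ∩ B| ≤ |A ∖ B|: fails.
(c) |A ∩ B| = 6: fails.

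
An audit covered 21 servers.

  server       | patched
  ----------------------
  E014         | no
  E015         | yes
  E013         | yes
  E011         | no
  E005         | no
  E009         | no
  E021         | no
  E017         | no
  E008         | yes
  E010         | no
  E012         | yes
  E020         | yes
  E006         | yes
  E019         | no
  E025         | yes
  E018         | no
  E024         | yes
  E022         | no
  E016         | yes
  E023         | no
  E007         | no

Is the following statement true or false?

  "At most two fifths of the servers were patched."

False

Truth condition: |A ∩ B| / |A| ≤ 2/5.
|A| = 21, |A ∩ B| = 9, |A ∖ B| = 12.
|A ∩ B|/|A| = 9/21, so the statement is false.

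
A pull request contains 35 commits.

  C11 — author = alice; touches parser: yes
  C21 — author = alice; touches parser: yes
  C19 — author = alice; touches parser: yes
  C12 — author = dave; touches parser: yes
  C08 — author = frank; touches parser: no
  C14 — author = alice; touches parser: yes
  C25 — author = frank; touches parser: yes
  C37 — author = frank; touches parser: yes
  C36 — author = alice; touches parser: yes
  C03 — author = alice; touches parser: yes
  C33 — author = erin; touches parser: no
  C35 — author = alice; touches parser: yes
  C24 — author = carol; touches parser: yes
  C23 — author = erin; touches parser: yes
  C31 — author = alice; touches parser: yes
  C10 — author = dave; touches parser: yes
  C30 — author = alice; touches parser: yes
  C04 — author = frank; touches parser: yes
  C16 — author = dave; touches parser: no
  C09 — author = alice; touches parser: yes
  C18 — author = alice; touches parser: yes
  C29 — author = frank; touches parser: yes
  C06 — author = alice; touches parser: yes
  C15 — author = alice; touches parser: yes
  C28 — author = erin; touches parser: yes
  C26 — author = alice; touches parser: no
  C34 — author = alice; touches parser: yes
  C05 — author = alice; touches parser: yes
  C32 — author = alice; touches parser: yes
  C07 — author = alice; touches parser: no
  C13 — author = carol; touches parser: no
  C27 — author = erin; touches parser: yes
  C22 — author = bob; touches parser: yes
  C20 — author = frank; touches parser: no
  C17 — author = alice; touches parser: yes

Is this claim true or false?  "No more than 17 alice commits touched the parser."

True

The determiner here denotes the relation: |A ∩ B| ≤ 17.
|A| = 19, |A ∩ B| = 17, |A ∖ B| = 2.
|A ∩ B| = 17, so the statement is true.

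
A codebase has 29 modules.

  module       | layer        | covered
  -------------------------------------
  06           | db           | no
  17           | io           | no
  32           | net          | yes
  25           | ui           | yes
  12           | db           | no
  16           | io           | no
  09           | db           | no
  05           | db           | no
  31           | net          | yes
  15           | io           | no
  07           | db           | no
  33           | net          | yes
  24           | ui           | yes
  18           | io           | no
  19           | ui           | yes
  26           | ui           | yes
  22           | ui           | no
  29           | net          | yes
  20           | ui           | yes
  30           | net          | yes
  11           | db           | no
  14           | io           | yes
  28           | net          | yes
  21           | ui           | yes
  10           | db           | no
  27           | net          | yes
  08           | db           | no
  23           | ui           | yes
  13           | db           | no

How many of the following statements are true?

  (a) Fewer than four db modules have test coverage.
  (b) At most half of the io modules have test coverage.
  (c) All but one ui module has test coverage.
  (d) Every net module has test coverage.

(a) db: |A| = 9, |A ∩ B| = 0; needs |A ∩ B| < 4 — true.
(b) io: |A| = 5, |A ∩ B| = 1; needs |A ∩ B| ≤ |A ∖ B| — true.
(c) ui: |A| = 8, |A ∩ B| = 7; needs |A ∖ B| = 1 — true.
(d) net: |A| = 7, |A ∩ B| = 7; needs A ⊆ B, i.e. every element of A is in B (|A ∖ B| = 0) — true.

4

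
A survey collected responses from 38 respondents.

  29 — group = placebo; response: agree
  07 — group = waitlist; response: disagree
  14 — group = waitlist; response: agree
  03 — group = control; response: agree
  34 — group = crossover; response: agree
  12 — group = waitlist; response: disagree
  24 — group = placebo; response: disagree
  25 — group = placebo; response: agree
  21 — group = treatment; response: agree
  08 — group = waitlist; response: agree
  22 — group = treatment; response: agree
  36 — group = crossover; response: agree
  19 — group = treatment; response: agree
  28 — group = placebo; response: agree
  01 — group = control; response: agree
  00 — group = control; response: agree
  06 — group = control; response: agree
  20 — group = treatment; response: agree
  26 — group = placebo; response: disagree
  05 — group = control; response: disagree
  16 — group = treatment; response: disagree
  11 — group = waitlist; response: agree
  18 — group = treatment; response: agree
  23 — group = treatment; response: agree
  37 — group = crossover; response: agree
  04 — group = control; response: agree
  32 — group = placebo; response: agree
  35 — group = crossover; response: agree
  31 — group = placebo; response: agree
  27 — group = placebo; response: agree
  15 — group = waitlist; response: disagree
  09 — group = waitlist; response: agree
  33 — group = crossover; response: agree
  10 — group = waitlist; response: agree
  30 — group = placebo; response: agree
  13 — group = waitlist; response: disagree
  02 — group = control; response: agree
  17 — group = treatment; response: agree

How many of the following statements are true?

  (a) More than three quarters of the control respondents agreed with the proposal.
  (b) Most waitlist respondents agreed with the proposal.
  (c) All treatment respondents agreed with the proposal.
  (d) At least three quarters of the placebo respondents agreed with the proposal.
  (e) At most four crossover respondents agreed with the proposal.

3

(a) control: |A| = 7, |A ∩ B| = 6; needs |A ∩ B| / |A| > 3/4 — true.
(b) waitlist: |A| = 9, |A ∩ B| = 5; needs |A ∩ B| > |A ∖ B| — true.
(c) treatment: |A| = 8, |A ∩ B| = 7; needs A ⊆ B, i.e. every element of A is in B (|A ∖ B| = 0) — false.
(d) placebo: |A| = 9, |A ∩ B| = 7; needs |A ∩ B| / |A| ≥ 3/4 — true.
(e) crossover: |A| = 5, |A ∩ B| = 5; needs |A ∩ B| ≤ 4 — false.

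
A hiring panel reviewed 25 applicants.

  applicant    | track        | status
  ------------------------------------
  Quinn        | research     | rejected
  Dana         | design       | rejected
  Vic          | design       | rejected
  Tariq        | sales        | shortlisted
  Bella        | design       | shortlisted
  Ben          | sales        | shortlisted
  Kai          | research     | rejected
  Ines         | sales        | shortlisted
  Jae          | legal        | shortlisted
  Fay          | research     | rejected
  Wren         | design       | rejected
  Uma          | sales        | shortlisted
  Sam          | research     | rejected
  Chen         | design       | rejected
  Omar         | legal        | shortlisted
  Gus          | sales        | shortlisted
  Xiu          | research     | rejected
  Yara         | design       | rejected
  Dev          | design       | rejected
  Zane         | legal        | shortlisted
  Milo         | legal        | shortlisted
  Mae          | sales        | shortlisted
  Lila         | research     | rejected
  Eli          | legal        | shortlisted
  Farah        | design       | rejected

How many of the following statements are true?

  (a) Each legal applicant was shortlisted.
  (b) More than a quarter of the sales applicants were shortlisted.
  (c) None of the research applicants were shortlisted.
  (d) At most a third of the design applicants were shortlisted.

4

(a) legal: |A| = 5, |A ∩ B| = 5; needs A ⊆ B, i.e. every element of A is in B (|A ∖ B| = 0) — true.
(b) sales: |A| = 6, |A ∩ B| = 6; needs |A ∩ B| / |A| > 1/4 — true.
(c) research: |A| = 6, |A ∩ B| = 0; needs A ∩ B = ∅ (|A ∩ B| = 0) — true.
(d) design: |A| = 8, |A ∩ B| = 1; needs |A ∩ B| / |A| ≤ 1/3 — true.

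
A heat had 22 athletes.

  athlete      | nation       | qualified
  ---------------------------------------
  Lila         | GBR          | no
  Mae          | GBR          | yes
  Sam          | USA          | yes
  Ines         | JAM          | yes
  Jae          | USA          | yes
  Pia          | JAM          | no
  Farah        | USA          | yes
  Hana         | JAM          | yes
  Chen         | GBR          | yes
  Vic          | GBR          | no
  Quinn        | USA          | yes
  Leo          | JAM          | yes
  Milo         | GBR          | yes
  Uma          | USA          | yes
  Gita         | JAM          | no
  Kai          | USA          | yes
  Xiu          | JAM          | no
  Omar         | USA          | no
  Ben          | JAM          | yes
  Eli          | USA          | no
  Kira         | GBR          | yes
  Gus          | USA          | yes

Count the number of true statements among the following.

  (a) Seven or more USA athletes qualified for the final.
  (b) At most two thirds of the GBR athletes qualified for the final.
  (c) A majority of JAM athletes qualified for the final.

(a) USA: |A| = 9, |A ∩ B| = 7; needs |A ∩ B| ≥ 7 — true.
(b) GBR: |A| = 6, |A ∩ B| = 4; needs |A ∩ B| / |A| ≤ 2/3 — true.
(c) JAM: |A| = 7, |A ∩ B| = 4; needs |A ∩ B| > |A ∖ B| — true.

3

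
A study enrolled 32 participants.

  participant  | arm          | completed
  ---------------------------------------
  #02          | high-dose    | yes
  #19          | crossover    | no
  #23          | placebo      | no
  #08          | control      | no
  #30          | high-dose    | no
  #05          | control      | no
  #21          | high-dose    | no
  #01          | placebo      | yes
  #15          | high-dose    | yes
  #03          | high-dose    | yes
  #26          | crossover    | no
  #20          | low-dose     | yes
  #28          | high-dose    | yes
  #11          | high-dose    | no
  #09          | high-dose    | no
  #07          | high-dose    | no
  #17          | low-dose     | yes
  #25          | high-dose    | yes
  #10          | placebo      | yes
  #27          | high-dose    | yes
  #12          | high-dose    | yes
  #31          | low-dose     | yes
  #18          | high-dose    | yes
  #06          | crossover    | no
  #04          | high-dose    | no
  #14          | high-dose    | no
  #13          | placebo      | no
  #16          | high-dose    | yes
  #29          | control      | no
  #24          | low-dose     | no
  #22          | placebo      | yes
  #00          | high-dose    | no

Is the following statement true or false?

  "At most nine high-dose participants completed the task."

True

Truth condition: |A ∩ B| ≤ 9.
|A| = 17, |A ∩ B| = 9, |A ∖ B| = 8.
|A ∩ B| = 9, so the statement is true.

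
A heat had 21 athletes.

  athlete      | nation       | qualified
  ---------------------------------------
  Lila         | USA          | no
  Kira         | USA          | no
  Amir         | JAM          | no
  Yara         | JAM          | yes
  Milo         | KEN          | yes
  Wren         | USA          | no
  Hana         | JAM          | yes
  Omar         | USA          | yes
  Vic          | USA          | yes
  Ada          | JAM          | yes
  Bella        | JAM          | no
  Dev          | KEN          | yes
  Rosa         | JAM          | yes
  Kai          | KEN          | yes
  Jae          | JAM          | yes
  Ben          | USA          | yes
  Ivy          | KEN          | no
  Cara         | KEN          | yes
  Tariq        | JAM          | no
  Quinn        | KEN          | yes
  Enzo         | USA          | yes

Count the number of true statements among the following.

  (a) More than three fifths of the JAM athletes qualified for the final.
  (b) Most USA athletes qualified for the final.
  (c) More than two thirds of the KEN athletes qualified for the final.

3

(a) JAM: |A| = 8, |A ∩ B| = 5; needs |A ∩ B| / |A| > 3/5 — true.
(b) USA: |A| = 7, |A ∩ B| = 4; needs |A ∩ B| > |A ∖ B| — true.
(c) KEN: |A| = 6, |A ∩ B| = 5; needs |A ∩ B| / |A| > 2/3 — true.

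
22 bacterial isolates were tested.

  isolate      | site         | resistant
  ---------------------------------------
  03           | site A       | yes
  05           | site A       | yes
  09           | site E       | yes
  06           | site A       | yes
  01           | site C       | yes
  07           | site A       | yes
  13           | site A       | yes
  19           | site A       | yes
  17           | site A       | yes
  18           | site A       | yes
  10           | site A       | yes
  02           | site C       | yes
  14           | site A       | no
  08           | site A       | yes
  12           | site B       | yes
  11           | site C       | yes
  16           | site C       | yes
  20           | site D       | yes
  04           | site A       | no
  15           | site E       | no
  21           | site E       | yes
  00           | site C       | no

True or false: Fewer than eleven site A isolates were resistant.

The determiner here denotes the relation: |A ∩ B| < 11.
A (the restrictor) = {03, 05, 06, 07, 13, 19, 17, 18, 10, 14, 08, 04}, |A| = 12.
A ∩ B = {03, 05, 06, 07, 13, 19, 17, 18, 10, 08}, so |A ∩ B| = 10.
|A ∩ B| = 10, so the statement is true.

True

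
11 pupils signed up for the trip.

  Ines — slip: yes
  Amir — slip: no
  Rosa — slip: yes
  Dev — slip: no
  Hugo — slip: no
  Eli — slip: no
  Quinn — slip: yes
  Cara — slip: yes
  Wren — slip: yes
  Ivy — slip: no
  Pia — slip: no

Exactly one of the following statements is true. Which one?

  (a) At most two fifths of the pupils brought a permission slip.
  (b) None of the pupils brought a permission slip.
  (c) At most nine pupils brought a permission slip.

|A| = 11, |A ∩ B| = 5, |A ∖ B| = 6.
(a) requires |A ∩ B| / |A| ≤ 2/5: false.
(b) requires A ∩ B = ∅ (|A ∩ B| = 0): false.
(c) requires |A ∩ B| ≤ 9: true.

(c)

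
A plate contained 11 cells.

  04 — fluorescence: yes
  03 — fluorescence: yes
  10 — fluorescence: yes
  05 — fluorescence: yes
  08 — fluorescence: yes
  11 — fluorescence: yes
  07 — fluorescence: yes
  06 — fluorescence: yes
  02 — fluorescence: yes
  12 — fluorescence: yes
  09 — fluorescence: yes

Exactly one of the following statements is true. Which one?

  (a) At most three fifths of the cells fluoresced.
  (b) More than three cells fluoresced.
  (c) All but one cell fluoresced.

(b)

|A| = 11, |A ∩ B| = 11, |A ∖ B| = 0.
(a) requires |A ∩ B| / |A| ≤ 3/5: false.
(b) requires |A ∩ B| > 3: true.
(c) requires |A ∖ B| = 1: false.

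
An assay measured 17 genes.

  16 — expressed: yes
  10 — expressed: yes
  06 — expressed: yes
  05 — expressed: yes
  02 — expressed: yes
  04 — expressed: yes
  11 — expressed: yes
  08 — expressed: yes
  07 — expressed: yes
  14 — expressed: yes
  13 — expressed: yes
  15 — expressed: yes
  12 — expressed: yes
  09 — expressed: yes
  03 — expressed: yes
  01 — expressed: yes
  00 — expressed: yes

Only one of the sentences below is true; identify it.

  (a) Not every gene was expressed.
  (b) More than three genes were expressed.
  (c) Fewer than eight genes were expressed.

|A| = 17, |A ∩ B| = 17, |A ∖ B| = 0.
(a) requires A ⊄ B (|A ∖ B| ≥ 1): false.
(b) requires |A ∩ B| > 3: true.
(c) requires |A ∩ B| < 8: false.

(b)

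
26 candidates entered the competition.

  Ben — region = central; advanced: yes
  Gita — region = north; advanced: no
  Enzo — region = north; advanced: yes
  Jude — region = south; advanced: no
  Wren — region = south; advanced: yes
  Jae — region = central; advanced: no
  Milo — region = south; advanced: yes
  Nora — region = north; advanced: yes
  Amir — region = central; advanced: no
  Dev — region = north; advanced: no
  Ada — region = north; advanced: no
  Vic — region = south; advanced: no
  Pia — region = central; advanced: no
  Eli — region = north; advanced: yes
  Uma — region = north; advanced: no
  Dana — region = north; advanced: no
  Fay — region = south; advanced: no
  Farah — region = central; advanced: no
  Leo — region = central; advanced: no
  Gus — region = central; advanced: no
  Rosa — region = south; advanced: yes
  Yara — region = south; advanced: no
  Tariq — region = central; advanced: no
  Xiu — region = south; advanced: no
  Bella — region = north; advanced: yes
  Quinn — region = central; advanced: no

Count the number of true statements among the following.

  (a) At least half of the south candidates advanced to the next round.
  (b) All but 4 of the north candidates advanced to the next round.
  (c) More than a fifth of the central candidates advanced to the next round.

0

(a) south: |A| = 8, |A ∩ B| = 3; needs |A ∩ B| ≥ |A ∖ B| — false.
(b) north: |A| = 9, |A ∩ B| = 4; needs |A ∖ B| = 4 — false.
(c) central: |A| = 9, |A ∩ B| = 1; needs |A ∩ B| / |A| > 1/5 — false.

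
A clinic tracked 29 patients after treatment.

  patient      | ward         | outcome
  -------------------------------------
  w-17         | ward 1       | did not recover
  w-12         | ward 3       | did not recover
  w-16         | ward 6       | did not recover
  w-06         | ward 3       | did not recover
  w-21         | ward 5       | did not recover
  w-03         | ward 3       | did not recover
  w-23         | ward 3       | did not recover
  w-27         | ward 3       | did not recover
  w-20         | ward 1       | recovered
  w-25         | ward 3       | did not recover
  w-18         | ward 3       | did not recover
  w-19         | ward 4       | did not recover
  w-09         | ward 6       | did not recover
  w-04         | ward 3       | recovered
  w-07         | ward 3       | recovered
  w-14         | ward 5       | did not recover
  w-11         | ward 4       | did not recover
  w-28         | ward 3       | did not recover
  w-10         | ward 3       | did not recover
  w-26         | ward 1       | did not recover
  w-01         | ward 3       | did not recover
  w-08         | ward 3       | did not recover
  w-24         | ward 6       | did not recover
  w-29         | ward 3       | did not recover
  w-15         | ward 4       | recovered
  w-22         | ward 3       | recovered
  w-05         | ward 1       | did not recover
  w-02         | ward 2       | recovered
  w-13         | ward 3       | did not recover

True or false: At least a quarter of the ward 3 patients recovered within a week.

'At least a quarter of the ward 3 patients recovered within a week' holds iff |A ∩ B| / |A| ≥ 1/4.
|A| = 16, |A ∩ B| = 3, |A ∖ B| = 13.
|A ∩ B|/|A| = 3/16, so the statement is false.

False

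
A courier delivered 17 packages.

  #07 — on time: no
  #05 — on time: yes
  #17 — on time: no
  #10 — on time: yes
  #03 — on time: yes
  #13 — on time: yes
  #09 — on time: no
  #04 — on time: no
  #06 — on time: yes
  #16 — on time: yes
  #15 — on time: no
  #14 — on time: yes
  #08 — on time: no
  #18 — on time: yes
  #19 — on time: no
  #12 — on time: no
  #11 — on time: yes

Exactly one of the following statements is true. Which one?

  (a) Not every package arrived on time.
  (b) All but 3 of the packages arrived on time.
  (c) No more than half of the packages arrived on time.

|A| = 17, |A ∩ B| = 9, |A ∖ B| = 8.
(a) requires A ⊄ B (|A ∖ B| ≥ 1): true.
(b) requires |A ∖ B| = 3: false.
(c) requires |A ∩ B| ≤ |A ∖ B|: false.

(a)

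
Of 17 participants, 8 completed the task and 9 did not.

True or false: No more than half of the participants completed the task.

'No more than half of the participants completed the task' holds iff |A ∩ B| ≤ |A ∖ B|.
|A| = 17, |A ∩ B| = 8, |A ∖ B| = 9.
8 < 9, so the statement is true.

True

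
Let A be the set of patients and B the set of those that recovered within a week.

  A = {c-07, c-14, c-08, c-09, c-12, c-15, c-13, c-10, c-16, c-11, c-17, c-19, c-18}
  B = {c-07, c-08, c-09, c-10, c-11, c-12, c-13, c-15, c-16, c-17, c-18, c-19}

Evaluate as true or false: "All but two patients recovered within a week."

The determiner here denotes the relation: |A ∖ B| = 2.
A (the restrictor) = {c-07, c-14, c-08, c-09, c-12, c-15, c-13, c-10, c-16, c-11, c-17, c-19, c-18}, |A| = 13.
A ∖ B = {c-14}, so |A ∖ B| = 1.
|A ∖ B| = 1, so the statement is false.

False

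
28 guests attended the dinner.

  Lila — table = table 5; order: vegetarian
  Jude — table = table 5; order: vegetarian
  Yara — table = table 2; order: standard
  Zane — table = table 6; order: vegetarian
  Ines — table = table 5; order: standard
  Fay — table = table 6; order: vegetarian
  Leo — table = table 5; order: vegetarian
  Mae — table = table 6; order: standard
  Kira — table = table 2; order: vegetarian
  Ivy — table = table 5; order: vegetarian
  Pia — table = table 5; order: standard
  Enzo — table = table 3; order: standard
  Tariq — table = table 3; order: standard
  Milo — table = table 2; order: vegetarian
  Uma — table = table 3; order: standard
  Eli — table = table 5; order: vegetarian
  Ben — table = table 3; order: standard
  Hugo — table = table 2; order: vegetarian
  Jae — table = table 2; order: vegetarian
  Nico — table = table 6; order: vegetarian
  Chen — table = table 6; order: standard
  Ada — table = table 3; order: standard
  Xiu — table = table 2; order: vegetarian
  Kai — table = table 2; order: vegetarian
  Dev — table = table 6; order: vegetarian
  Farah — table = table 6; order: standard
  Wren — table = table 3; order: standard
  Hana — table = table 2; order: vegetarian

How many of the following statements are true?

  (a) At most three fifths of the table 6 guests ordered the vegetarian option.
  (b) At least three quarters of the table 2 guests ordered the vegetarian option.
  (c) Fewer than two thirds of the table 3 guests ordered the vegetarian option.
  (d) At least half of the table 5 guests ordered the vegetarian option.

(a) table 6: |A| = 7, |A ∩ B| = 4; needs |A ∩ B| / |A| ≤ 3/5 — true.
(b) table 2: |A| = 8, |A ∩ B| = 7; needs |A ∩ B| / |A| ≥ 3/4 — true.
(c) table 3: |A| = 6, |A ∩ B| = 0; needs |A ∩ B| / |A| < 2/3 — true.
(d) table 5: |A| = 7, |A ∩ B| = 5; needs |A ∩ B| ≥ |A ∖ B| — true.

4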